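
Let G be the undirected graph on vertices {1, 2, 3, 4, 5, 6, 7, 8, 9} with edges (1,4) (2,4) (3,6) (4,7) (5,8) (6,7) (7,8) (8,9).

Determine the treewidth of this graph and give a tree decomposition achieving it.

Treewidth 1.
One optimal decomposition is:
Bags: B1 = {6, 7}  B2 = {7, 8}  B3 = {5, 8}  B4 = {3, 6}  B5 = {4, 7}  B6 = {1, 4}  B7 = {2, 4}  B8 = {8, 9}
Tree: B1–B2, B2–B3, B1–B4, B2–B5, B5–B6, B5–B7, B3–B8

Each bag holds 2 vertices, so the decomposition has width 1, which upper-bounds the treewidth. Since G has at least one edge (e.g. 7–6), it is not an edgeless graph, so tw(G) ≥ 1. Hence tw(G) = 1 exactly.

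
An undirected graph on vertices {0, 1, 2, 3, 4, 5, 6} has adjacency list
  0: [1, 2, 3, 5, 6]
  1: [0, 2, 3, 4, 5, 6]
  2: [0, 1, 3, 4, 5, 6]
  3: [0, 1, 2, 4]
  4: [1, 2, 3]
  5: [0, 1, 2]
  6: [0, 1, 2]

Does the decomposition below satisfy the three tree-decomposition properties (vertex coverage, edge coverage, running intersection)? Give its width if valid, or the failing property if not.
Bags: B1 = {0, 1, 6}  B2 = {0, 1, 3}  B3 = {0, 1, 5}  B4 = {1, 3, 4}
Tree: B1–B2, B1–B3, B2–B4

No — vertex 2 appears in no bag.

A tree decomposition must satisfy three properties: every vertex lies in some bag; for every edge, both endpoints lie together in some bag; and for every vertex, the bags containing it form a connected subtree. Here vertex 2 appears in no bag, so the decomposition is invalid.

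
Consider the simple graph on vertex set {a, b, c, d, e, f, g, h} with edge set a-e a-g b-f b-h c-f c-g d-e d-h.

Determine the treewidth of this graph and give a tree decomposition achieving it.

The largest bag has 3 vertices, giving width 2; this decomposition certifies tw(G) ≤ 2. For the lower bound, G contains the cycle a–g–c–f–b–h–d–e–a, so G is not a forest; only forests have treewidth ≤ 1, hence tw(G) ≥ 2. Hence tw(G) = 2 exactly.

Treewidth 2.
One optimal decomposition is:
Bags: B1 = {a, c, g}  B2 = {a, c, f}  B3 = {a, b, f}  B4 = {a, b, h}  B5 = {a, d, h}  B6 = {a, d, e}
Tree: B1–B2, B2–B3, B3–B4, B4–B5, B5–B6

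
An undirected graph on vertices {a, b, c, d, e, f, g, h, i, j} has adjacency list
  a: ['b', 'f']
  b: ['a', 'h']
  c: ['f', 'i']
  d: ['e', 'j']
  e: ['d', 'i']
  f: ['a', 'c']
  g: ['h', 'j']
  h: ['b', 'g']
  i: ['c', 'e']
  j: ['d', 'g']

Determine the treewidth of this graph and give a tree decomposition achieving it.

Treewidth 2.
One optimal decomposition is:
Bags: B1 = {b, g, h}  B2 = {a, b, g}  B3 = {a, f, g}  B4 = {c, f, g}  B5 = {c, g, i}  B6 = {e, g, i}  B7 = {d, e, g}  B8 = {d, g, j}
Tree: B1–B2, B2–B3, B3–B4, B4–B5, B5–B6, B6–B7, B7–B8

Every bag has size at most 3, so the width is 3 − 1 = 2 and tw(G) ≤ 2. Since g–h–b–a–f–c–i–e–d–j–g is a cycle in G, G is not acyclic. Forests are exactly the graphs of treewidth ≤ 1, so tw(G) ≥ 2. Combining the bounds, tw(G) = 2.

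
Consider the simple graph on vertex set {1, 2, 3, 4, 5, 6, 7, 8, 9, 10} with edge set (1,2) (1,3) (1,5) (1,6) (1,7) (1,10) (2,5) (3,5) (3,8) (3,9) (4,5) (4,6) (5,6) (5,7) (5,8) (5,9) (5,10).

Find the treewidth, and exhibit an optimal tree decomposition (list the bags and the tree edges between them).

The largest bag has 3 vertices, giving width 2; this decomposition certifies tw(G) ≤ 2. On the other hand G contains the 3-clique {3, 5, 8}. A clique must lie in a single bag of any decomposition, so no decomposition can have width below 2. Combining the bounds, tw(G) = 2.

Treewidth 2.
One such decomposition:
Bags: B1 = {1, 5, 6}  B2 = {1, 2, 5}  B3 = {1, 3, 5}  B4 = {1, 5, 7}  B5 = {3, 5, 8}  B6 = {3, 5, 9}  B7 = {1, 5, 10}  B8 = {4, 5, 6}
Tree: B1–B2, B2–B3, B1–B4, B3–B5, B3–B6, B3–B7, B1–B8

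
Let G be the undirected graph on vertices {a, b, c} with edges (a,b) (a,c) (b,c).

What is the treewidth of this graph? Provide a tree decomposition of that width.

A single bag containing all 3 vertices is trivially a valid decomposition of width 2. Conversely, {a, b, c} is a clique of size 3, and the vertices of any clique must share a bag in every tree decomposition; so some bag has ≥ 3 vertices and tw(G) ≥ 2. Combining the bounds, tw(G) = 2.

Treewidth 2.
One such decomposition:
Bags: B1 = {a, b, c}
Tree: (single bag)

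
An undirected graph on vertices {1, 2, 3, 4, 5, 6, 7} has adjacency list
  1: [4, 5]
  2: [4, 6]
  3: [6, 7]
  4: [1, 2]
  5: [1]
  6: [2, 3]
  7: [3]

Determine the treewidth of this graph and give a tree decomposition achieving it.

The largest bag has 2 vertices, giving width 1; this decomposition certifies tw(G) ≤ 1. Since G has at least one edge (e.g. 5–1), it is not an edgeless graph, so tw(G) ≥ 1. The upper and lower bounds meet at 1, so that is the treewidth.

Treewidth 1.
Bags: B1 = {1, 5}  B2 = {1, 4}  B3 = {2, 4}  B4 = {2, 6}  B5 = {3, 6}  B6 = {3, 7}
Tree: B1–B2, B2–B3, B3–B4, B4–B5, B5–B6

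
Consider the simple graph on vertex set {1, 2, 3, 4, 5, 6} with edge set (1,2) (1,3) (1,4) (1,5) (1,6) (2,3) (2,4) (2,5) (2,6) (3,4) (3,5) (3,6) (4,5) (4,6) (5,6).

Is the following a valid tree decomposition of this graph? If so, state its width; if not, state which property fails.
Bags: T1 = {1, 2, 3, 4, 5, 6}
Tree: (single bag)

Yes; width 5.

Checking the three conditions: (i) the bags cover all of {1, 2, 3, 4, 5, 6}; (ii) for each edge, some bag contains both endpoints; (iii) the bags containing any fixed vertex form a subtree. All hold, so the decomposition is valid with width 6 − 1 = 5.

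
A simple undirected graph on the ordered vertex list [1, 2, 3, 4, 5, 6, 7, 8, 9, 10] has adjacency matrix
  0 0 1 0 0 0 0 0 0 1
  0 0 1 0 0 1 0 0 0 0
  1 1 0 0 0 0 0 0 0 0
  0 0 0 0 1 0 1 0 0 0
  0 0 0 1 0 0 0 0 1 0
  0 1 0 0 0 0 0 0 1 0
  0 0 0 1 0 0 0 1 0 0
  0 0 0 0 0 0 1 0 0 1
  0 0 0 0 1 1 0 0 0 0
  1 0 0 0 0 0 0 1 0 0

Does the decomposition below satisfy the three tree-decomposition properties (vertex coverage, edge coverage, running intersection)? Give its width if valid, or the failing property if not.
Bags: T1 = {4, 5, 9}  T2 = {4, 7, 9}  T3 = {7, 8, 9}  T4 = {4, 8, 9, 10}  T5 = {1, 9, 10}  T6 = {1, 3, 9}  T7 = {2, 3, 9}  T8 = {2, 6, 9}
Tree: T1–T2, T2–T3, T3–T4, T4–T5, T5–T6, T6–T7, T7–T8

No — bags containing vertex 4 are not connected in the tree.

A tree decomposition must satisfy three properties: every vertex lies in some bag; for every edge, both endpoints lie together in some bag; and for every vertex, the bags containing it form a connected subtree. Here bags containing vertex 4 are not connected in the tree, so the decomposition is invalid.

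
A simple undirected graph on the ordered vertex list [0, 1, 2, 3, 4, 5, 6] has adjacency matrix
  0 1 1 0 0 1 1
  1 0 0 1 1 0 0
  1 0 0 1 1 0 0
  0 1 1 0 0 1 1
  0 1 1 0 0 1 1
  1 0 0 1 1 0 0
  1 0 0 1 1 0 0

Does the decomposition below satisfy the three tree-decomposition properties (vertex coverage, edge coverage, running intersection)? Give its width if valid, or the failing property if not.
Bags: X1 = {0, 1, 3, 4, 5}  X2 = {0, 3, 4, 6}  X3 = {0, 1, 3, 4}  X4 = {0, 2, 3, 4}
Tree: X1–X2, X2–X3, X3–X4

A tree decomposition must satisfy three properties: every vertex lies in some bag; for every edge, both endpoints lie together in some bag; and for every vertex, the bags containing it form a connected subtree. Here bags containing vertex 1 are not connected in the tree, so the decomposition is invalid.

No — bags containing vertex 1 are not connected in the tree.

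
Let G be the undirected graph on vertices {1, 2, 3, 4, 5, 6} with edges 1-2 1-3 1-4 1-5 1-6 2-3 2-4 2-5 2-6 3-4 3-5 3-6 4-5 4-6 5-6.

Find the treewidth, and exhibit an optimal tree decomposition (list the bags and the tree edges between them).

With just one bag of size 6, the width is 6 − 1 = 5, so tw(G) ≤ 5. On the other hand G contains the 6-clique {1, 2, 3, 4, 5, 6}. A clique must lie in a single bag of any decomposition, so no decomposition can have width below 5. Combining the bounds, tw(G) = 5.

Treewidth 5.
One optimal decomposition is:
Bags: B1 = {1, 2, 3, 4, 5, 6}
Tree: (single bag)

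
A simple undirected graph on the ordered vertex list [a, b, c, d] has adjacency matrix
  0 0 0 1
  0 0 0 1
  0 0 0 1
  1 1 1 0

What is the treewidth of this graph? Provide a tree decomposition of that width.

Every bag has size at most 2, so the width is 2 − 1 = 1 and tw(G) ≤ 1. G has an edge, so its treewidth is at least 1. The upper and lower bounds meet at 1, so that is the treewidth.

Treewidth 1.
Bags: B1 = {b, d}  B2 = {c, d}  B3 = {a, d}
Tree: B1–B2, B2–B3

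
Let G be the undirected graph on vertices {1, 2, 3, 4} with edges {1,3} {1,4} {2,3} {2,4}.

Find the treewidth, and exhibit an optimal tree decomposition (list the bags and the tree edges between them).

The largest bag has 3 vertices, giving width 2; this decomposition certifies tw(G) ≤ 2. Since 2–3–1–4–2 is a cycle in G, G is not acyclic. Forests are exactly the graphs of treewidth ≤ 1, so tw(G) ≥ 2. The upper and lower bounds meet at 2, so that is the treewidth.

Treewidth 2.
One such decomposition:
Bags: B1 = {1, 2, 3}  B2 = {1, 2, 4}
Tree: B1–B2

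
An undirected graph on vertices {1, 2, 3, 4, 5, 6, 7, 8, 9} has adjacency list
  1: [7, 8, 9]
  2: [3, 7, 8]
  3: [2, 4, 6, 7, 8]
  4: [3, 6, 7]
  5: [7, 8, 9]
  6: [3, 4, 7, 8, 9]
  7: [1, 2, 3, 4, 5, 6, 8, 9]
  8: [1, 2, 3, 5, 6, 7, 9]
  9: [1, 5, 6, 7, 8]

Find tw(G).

3

A width-3 tree decomposition is:
Bags: B1 = {3, 4, 6, 7}  B2 = {3, 6, 7, 8}  B3 = {6, 7, 8, 9}  B4 = {5, 7, 8, 9}  B5 = {2, 3, 7, 8}  B6 = {1, 7, 8, 9}
Tree: B1–B2, B2–B3, B3–B4, B2–B5, B3–B6
The largest bag has 4 vertices, giving width 3; this decomposition certifies tw(G) ≤ 3. For the lower bound, the 4 vertices {1, 7, 8, 9} are pairwise adjacent, and any tree decomposition puts a clique entirely inside one bag — forcing width ≥ 3. Combining the bounds, tw(G) = 3.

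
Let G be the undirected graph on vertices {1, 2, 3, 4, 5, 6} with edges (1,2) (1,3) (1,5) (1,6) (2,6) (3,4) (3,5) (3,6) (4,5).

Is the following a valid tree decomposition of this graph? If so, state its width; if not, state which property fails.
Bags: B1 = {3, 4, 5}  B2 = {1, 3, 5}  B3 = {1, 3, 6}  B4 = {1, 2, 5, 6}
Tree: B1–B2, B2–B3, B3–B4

No — bags containing vertex 5 are not connected in the tree.

A tree decomposition must satisfy three properties: every vertex lies in some bag; for every edge, both endpoints lie together in some bag; and for every vertex, the bags containing it form a connected subtree. Here bags containing vertex 5 are not connected in the tree, so the decomposition is invalid.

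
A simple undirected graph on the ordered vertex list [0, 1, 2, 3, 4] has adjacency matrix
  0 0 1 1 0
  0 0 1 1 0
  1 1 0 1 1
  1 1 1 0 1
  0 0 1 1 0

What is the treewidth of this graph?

2

A width-2 tree decomposition is:
Bags: B1 = {2, 3, 4}  B2 = {1, 2, 3}  B3 = {0, 2, 3}
Tree: B1–B2, B2–B3
Each bag holds 3 vertices, so the decomposition has width 2, which upper-bounds the treewidth. For the lower bound, the 3 vertices {0, 2, 3} are pairwise adjacent, and any tree decomposition puts a clique entirely inside one bag — forcing width ≥ 2. Therefore the treewidth is 2.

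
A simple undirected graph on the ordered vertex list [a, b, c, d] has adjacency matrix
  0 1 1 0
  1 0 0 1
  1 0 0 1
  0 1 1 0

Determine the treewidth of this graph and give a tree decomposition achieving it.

Every bag has size at most 3, so the width is 3 − 1 = 2 and tw(G) ≤ 2. For the lower bound, G contains the cycle b–a–c–d–b, so G is not a forest; only forests have treewidth ≤ 1, hence tw(G) ≥ 2. The upper and lower bounds meet at 2, so that is the treewidth.

Treewidth 2.
One optimal decomposition is:
Bags: B1 = {a, b, c}  B2 = {b, c, d}
Tree: B1–B2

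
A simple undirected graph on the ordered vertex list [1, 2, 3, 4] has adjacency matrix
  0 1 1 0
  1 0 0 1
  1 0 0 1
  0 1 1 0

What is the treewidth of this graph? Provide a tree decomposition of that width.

Treewidth 2.
One optimal decomposition is:
Bags: B1 = {1, 3, 4}  B2 = {1, 2, 4}
Tree: B1–B2

Every bag has size at most 3, so the width is 3 − 1 = 2 and tw(G) ≤ 2. For the lower bound, G contains the cycle 1–3–4–2–1, so G is not a forest; only forests have treewidth ≤ 1, hence tw(G) ≥ 2. Combining the bounds, tw(G) = 2.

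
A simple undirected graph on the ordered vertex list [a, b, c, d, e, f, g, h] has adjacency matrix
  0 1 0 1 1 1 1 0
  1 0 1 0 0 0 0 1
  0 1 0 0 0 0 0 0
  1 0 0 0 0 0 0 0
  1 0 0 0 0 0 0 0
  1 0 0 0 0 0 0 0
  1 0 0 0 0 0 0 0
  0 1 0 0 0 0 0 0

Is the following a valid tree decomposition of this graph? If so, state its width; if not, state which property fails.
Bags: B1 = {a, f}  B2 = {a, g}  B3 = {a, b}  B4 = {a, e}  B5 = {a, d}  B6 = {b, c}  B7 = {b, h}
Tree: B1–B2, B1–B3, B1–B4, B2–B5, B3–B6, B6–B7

Yes; width 1.

Vertex coverage: the bags together contain {a, b, c, d, e, f, g, h}, the full vertex set. Edge coverage: each edge of G has both endpoints in at least one bag. Running intersection: for every vertex, the bags containing it form a connected subtree. All three properties hold, so this is a valid tree decomposition of width max|bag| − 1 = 1, and hence tw(G) ≤ 1.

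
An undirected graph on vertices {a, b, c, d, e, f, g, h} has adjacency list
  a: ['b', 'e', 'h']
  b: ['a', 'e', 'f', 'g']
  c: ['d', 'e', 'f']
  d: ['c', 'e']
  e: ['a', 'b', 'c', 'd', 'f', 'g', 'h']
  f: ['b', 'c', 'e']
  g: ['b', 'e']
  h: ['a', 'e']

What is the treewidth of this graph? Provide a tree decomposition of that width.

Treewidth 2.
Bags: B1 = {b, e, f}  B2 = {c, e, f}  B3 = {a, b, e}  B4 = {b, e, g}  B5 = {c, d, e}  B6 = {a, e, h}
Tree: B1–B2, B1–B3, B3–B4, B2–B5, B3–B6

Every bag has size at most 3, so the width is 3 − 1 = 2 and tw(G) ≤ 2. For the lower bound, the 3 vertices {c, d, e} are pairwise adjacent, and any tree decomposition puts a clique entirely inside one bag — forcing width ≥ 2. Combining the bounds, tw(G) = 2.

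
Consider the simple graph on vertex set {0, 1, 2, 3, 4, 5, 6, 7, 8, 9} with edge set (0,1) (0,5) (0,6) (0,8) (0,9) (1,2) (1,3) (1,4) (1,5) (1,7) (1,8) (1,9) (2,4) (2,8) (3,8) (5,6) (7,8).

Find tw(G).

A width-2 tree decomposition is:
Bags: B1 = {0, 1, 8}  B2 = {0, 1, 5}  B3 = {0, 1, 9}  B4 = {1, 2, 8}  B5 = {1, 3, 8}  B6 = {1, 2, 4}  B7 = {0, 5, 6}  B8 = {1, 7, 8}
Tree: B1–B2, B1–B3, B1–B4, B1–B5, B4–B6, B2–B7, B5–B8
Every bag has size at most 3, so the width is 3 − 1 = 2 and tw(G) ≤ 2. Conversely, {0, 1, 8} is a clique of size 3, and the vertices of any clique must share a bag in every tree decomposition; so some bag has ≥ 3 vertices and tw(G) ≥ 2. Therefore the treewidth is 2.

2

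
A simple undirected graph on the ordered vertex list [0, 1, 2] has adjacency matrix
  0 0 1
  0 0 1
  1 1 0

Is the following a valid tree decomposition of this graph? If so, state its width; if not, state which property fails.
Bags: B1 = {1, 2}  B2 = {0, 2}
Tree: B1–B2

Yes; width 1.

Vertex coverage: the bags together contain {0, 1, 2}, the full vertex set. Edge coverage: each edge of G has both endpoints in at least one bag. Running intersection: for every vertex, the bags containing it form a connected subtree. All three properties hold, so this is a valid tree decomposition of width max|bag| − 1 = 1, and hence tw(G) ≤ 1.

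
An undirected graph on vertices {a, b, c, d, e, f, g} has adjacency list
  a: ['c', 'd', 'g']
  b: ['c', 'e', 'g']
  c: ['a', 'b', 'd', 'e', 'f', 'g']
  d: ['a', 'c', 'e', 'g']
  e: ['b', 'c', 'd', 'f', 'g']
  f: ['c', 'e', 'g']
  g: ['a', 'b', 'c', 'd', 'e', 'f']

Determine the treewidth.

A width-3 tree decomposition is:
Bags: B1 = {c, d, e, g}  B2 = {c, e, f, g}  B3 = {b, c, e, g}  B4 = {a, c, d, g}
Tree: B1–B2, B2–B3, B1–B4
Each bag holds 4 vertices, so the decomposition has width 3, which upper-bounds the treewidth. Conversely, {c, d, e, g} is a clique of size 4, and the vertices of any clique must share a bag in every tree decomposition; so some bag has ≥ 4 vertices and tw(G) ≥ 3. Hence tw(G) = 3 exactly.

3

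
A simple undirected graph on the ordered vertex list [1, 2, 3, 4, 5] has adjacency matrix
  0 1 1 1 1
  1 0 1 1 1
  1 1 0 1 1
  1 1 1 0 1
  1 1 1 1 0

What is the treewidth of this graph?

A width-4 tree decomposition is:
Bags: B1 = {1, 2, 3, 4, 5}
Tree: (single bag)
With just one bag of size 5, the width is 5 − 1 = 4, so tw(G) ≤ 4. Conversely, {1, 2, 3, 4, 5} is a clique of size 5, and the vertices of any clique must share a bag in every tree decomposition; so some bag has ≥ 5 vertices and tw(G) ≥ 4. Hence tw(G) = 4 exactly.

4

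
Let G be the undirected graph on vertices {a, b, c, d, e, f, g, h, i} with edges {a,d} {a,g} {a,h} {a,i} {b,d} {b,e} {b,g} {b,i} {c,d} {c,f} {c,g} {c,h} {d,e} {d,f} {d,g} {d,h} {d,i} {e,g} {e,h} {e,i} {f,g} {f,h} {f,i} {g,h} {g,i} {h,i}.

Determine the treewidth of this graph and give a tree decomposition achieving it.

Treewidth 4.
One optimal decomposition is:
Bags: B1 = {d, f, g, h, i}  B2 = {d, e, g, h, i}  B3 = {b, d, e, g, i}  B4 = {c, d, f, g, h}  B5 = {a, d, g, h, i}
Tree: B1–B2, B2–B3, B1–B4, B1–B5

The largest bag has 5 vertices, giving width 4; this decomposition certifies tw(G) ≤ 4. On the other hand G contains the 5-clique {c, d, f, g, h}. A clique must lie in a single bag of any decomposition, so no decomposition can have width below 4. Therefore the treewidth is 4.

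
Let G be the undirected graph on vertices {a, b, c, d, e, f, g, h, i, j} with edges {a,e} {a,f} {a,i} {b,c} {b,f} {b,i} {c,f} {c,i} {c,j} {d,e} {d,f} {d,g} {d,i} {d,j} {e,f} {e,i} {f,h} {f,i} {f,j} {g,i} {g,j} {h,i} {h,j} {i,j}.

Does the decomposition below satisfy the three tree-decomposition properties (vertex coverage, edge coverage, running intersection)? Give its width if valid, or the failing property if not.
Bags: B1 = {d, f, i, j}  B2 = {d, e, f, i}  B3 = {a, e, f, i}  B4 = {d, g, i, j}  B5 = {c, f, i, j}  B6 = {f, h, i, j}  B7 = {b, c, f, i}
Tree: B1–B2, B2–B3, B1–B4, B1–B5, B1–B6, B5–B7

Every vertex of G appears in some bag (union = {a, b, c, d, e, f, g, h, i, j}); every edge is covered by a bag; and for each vertex v the set of bags containing v is connected in the bag tree. The decomposition is therefore valid. The largest bag has 4 vertices, so the width is 3.

Yes; width 3.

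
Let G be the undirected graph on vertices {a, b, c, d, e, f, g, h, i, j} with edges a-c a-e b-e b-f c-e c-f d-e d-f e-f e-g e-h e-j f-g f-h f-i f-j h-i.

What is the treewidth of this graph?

2

A width-2 tree decomposition is:
Bags: B1 = {c, e, f}  B2 = {e, f, g}  B3 = {d, e, f}  B4 = {b, e, f}  B5 = {e, f, h}  B6 = {f, h, i}  B7 = {e, f, j}  B8 = {a, c, e}
Tree: B1–B2, B2–B3, B2–B4, B3–B5, B5–B6, B3–B7, B1–B8
Each bag holds 3 vertices, so the decomposition has width 2, which upper-bounds the treewidth. For the lower bound, the 3 vertices {a, c, e} are pairwise adjacent, and any tree decomposition puts a clique entirely inside one bag — forcing width ≥ 2. Combining the bounds, tw(G) = 2.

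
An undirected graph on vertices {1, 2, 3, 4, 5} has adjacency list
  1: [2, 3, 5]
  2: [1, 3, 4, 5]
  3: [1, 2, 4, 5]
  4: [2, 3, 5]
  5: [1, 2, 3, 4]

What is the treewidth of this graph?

A width-3 tree decomposition is:
Bags: B1 = {2, 3, 4, 5}  B2 = {1, 2, 3, 5}
Tree: B1–B2
The largest bag has 4 vertices, giving width 3; this decomposition certifies tw(G) ≤ 3. For the lower bound, the 4 vertices {1, 2, 3, 5} are pairwise adjacent, and any tree decomposition puts a clique entirely inside one bag — forcing width ≥ 3. Hence tw(G) = 3 exactly.

3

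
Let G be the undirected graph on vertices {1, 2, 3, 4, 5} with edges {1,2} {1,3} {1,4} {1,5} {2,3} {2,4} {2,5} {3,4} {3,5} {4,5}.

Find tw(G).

A width-4 tree decomposition is:
Bags: B1 = {1, 2, 3, 4, 5}
Tree: (single bag)
With just one bag of size 5, the width is 5 − 1 = 4, so tw(G) ≤ 4. For the lower bound, the 5 vertices {1, 2, 3, 4, 5} are pairwise adjacent, and any tree decomposition puts a clique entirely inside one bag — forcing width ≥ 4. The upper and lower bounds meet at 4, so that is the treewidth.

4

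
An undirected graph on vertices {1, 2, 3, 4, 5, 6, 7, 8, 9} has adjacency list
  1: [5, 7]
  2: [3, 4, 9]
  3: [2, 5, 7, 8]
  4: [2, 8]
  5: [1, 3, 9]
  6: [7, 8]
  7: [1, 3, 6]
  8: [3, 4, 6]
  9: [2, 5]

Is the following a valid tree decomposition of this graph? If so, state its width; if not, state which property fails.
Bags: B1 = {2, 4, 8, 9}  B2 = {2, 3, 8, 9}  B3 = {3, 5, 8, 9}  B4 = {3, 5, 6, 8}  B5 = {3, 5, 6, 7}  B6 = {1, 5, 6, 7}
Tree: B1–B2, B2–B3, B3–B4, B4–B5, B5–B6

Checking the three conditions: (i) the bags cover all of {1, 2, 3, 4, 5, 6, 7, 8, 9}; (ii) for each edge, some bag contains both endpoints; (iii) the bags containing any fixed vertex form a subtree. All hold, so the decomposition is valid with width 4 − 1 = 3.

Yes; width 3.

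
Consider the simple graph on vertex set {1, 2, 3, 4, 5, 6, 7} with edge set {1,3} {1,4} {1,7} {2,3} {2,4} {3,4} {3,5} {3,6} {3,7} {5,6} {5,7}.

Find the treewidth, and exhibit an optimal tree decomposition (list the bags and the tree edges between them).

Each bag holds 3 vertices, so the decomposition has width 2, which upper-bounds the treewidth. Conversely, {1, 3, 4} is a clique of size 3, and the vertices of any clique must share a bag in every tree decomposition; so some bag has ≥ 3 vertices and tw(G) ≥ 2. Combining the bounds, tw(G) = 2.

Treewidth 2.
Bags: B1 = {3, 5, 7}  B2 = {1, 3, 7}  B3 = {1, 3, 4}  B4 = {3, 5, 6}  B5 = {2, 3, 4}
Tree: B1–B2, B2–B3, B1–B4, B3–B5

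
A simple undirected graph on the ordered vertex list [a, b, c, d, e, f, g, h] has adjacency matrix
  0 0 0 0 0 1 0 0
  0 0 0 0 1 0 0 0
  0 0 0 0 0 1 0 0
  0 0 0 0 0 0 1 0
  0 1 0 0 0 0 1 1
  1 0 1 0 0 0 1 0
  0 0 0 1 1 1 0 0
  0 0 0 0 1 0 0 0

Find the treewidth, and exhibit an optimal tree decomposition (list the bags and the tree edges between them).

Treewidth 1.
One optimal decomposition is:
Bags: B1 = {e, g}  B2 = {e, h}  B3 = {f, g}  B4 = {b, e}  B5 = {a, f}  B6 = {d, g}  B7 = {c, f}
Tree: B1–B2, B1–B3, B2–B4, B3–B5, B1–B6, B3–B7

The largest bag has 2 vertices, giving width 1; this decomposition certifies tw(G) ≤ 1. G has an edge, so its treewidth is at least 1. The upper and lower bounds meet at 1, so that is the treewidth.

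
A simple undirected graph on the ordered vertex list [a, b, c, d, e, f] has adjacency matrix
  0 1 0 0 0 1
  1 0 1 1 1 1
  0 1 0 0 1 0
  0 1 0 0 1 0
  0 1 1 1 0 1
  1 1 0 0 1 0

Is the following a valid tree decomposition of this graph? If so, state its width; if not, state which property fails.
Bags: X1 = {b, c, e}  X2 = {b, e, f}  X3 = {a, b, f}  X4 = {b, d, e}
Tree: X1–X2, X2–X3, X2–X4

Checking the three conditions: (i) the bags cover all of {a, b, c, d, e, f}; (ii) for each edge, some bag contains both endpoints; (iii) the bags containing any fixed vertex form a subtree. All hold, so the decomposition is valid with width 3 − 1 = 2.

Yes; width 2.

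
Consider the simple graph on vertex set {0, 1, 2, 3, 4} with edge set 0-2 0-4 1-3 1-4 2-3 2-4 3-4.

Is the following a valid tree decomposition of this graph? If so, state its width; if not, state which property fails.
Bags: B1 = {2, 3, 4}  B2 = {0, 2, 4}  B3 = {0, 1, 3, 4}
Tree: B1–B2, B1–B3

A tree decomposition must satisfy three properties: every vertex lies in some bag; for every edge, both endpoints lie together in some bag; and for every vertex, the bags containing it form a connected subtree. Here bags containing vertex 0 are not connected in the tree, so the decomposition is invalid.

No — bags containing vertex 0 are not connected in the tree.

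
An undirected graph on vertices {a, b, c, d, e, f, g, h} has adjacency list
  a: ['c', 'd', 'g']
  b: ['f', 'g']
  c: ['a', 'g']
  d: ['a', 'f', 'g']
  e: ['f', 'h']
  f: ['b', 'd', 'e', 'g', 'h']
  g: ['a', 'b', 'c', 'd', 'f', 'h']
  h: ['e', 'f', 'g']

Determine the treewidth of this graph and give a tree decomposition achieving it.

Each bag holds 3 vertices, so the decomposition has width 2, which upper-bounds the treewidth. Conversely, {a, d, g} is a clique of size 3, and the vertices of any clique must share a bag in every tree decomposition; so some bag has ≥ 3 vertices and tw(G) ≥ 2. Hence tw(G) = 2 exactly.

Treewidth 2.
One optimal decomposition is:
Bags: B1 = {a, d, g}  B2 = {d, f, g}  B3 = {f, g, h}  B4 = {a, c, g}  B5 = {e, f, h}  B6 = {b, f, g}
Tree: B1–B2, B2–B3, B1–B4, B3–B5, B3–B6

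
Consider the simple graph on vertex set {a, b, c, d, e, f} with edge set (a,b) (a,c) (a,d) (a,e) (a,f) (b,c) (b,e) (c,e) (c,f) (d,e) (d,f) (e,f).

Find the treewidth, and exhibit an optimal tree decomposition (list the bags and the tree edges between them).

Treewidth 3.
One optimal decomposition is:
Bags: B1 = {a, d, e, f}  B2 = {a, c, e, f}  B3 = {a, b, c, e}
Tree: B1–B2, B2–B3

Each bag holds 4 vertices, so the decomposition has width 3, which upper-bounds the treewidth. Conversely, {a, d, e, f} is a clique of size 4, and the vertices of any clique must share a bag in every tree decomposition; so some bag has ≥ 4 vertices and tw(G) ≥ 3. The upper and lower bounds meet at 3, so that is the treewidth.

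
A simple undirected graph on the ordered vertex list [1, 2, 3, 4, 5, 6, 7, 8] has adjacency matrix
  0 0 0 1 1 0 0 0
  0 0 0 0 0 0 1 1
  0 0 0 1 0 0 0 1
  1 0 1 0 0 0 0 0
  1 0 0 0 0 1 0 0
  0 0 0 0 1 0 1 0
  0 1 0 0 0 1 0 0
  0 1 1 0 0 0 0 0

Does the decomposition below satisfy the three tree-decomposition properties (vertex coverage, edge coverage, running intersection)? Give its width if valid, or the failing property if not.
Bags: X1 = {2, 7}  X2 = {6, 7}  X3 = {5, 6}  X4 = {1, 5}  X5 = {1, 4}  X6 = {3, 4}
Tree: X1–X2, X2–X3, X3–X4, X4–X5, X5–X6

A tree decomposition must satisfy three properties: every vertex lies in some bag; for every edge, both endpoints lie together in some bag; and for every vertex, the bags containing it form a connected subtree. Here vertex 8 appears in no bag, so the decomposition is invalid.

No — vertex 8 appears in no bag.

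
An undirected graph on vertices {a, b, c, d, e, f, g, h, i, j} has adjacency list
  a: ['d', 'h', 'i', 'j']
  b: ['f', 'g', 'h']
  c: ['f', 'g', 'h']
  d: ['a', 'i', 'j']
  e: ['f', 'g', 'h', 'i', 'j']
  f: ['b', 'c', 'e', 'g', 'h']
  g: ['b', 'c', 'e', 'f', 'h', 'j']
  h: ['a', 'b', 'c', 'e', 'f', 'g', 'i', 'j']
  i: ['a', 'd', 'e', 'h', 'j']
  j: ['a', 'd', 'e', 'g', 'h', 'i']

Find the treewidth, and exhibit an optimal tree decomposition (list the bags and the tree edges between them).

Every bag has size at most 4, so the width is 4 − 1 = 3 and tw(G) ≤ 3. On the other hand G contains the 4-clique {a, d, i, j}. A clique must lie in a single bag of any decomposition, so no decomposition can have width below 3. Hence tw(G) = 3 exactly.

Treewidth 3.
One such decomposition:
Bags: B1 = {a, h, i, j}  B2 = {e, h, i, j}  B3 = {a, d, i, j}  B4 = {e, g, h, j}  B5 = {e, f, g, h}  B6 = {b, f, g, h}  B7 = {c, f, g, h}
Tree: B1–B2, B1–B3, B2–B4, B4–B5, B5–B6, B5–B7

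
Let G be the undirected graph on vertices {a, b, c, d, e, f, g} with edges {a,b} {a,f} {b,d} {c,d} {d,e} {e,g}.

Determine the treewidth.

A width-1 tree decomposition is:
Bags: B1 = {b, d}  B2 = {d, e}  B3 = {c, d}  B4 = {a, b}  B5 = {e, g}  B6 = {a, f}
Tree: B1–B2, B2–B3, B1–B4, B2–B5, B4–B6
The largest bag has 2 vertices, giving width 1; this decomposition certifies tw(G) ≤ 1. G has an edge, so its treewidth is at least 1. Combining the bounds, tw(G) = 1.

1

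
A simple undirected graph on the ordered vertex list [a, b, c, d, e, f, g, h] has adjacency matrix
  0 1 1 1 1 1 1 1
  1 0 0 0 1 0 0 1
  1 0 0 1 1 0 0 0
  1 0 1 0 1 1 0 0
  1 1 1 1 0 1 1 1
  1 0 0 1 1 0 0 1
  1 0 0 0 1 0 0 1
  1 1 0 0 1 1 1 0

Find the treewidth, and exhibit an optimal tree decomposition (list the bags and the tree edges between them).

Each bag holds 4 vertices, so the decomposition has width 3, which upper-bounds the treewidth. On the other hand G contains the 4-clique {a, c, d, e}. A clique must lie in a single bag of any decomposition, so no decomposition can have width below 3. The upper and lower bounds meet at 3, so that is the treewidth.

Treewidth 3.
One such decomposition:
Bags: B1 = {a, b, e, h}  B2 = {a, e, g, h}  B3 = {a, e, f, h}  B4 = {a, d, e, f}  B5 = {a, c, d, e}
Tree: B1–B2, B1–B3, B3–B4, B4–B5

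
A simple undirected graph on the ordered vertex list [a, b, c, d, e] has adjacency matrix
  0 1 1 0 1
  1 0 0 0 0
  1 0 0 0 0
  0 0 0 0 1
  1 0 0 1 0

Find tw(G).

A width-1 tree decomposition is:
Bags: B1 = {a, e}  B2 = {a, c}  B3 = {d, e}  B4 = {a, b}
Tree: B1–B2, B1–B3, B2–B4
Every bag has size at most 2, so the width is 2 − 1 = 1 and tw(G) ≤ 1. Any graph with an edge has treewidth ≥ 1, and G has the edge a–e. Therefore the treewidth is 1.

1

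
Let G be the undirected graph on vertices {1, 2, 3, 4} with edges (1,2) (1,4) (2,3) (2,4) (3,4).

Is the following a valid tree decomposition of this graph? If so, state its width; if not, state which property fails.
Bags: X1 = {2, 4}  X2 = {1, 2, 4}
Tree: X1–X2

A tree decomposition must satisfy three properties: every vertex lies in some bag; for every edge, both endpoints lie together in some bag; and for every vertex, the bags containing it form a connected subtree. Here vertex 3 appears in no bag, so the decomposition is invalid.

No — vertex 3 appears in no bag.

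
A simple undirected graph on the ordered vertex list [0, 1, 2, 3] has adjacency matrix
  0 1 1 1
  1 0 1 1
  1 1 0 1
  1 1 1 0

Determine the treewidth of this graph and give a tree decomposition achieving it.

A single bag containing all 4 vertices is trivially a valid decomposition of width 3. On the other hand G contains the 4-clique {0, 1, 2, 3}. A clique must lie in a single bag of any decomposition, so no decomposition can have width below 3. The upper and lower bounds meet at 3, so that is the treewidth.

Treewidth 3.
Bags: B1 = {0, 1, 2, 3}
Tree: (single bag)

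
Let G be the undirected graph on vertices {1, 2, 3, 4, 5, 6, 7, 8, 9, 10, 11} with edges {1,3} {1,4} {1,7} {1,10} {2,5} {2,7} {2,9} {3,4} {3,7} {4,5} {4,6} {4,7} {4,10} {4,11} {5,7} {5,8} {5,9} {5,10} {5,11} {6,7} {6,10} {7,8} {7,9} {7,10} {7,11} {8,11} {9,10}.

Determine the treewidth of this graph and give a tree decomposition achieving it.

Every bag has size at most 4, so the width is 4 − 1 = 3 and tw(G) ≤ 3. Conversely, {5, 7, 8, 11} is a clique of size 4, and the vertices of any clique must share a bag in every tree decomposition; so some bag has ≥ 4 vertices and tw(G) ≥ 3. The upper and lower bounds meet at 3, so that is the treewidth.

Treewidth 3.
One such decomposition:
Bags: B1 = {4, 5, 7, 10}  B2 = {4, 5, 7, 11}  B3 = {4, 6, 7, 10}  B4 = {1, 4, 7, 10}  B5 = {5, 7, 9, 10}  B6 = {2, 5, 7, 9}  B7 = {5, 7, 8, 11}  B8 = {1, 3, 4, 7}
Tree: B1–B2, B1–B3, B1–B4, B1–B5, B5–B6, B2–B7, B4–B8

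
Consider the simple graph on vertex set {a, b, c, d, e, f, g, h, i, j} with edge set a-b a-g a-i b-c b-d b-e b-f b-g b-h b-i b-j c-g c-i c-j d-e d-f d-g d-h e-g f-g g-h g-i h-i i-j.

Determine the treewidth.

A width-3 tree decomposition is:
Bags: B1 = {b, g, h, i}  B2 = {b, c, g, i}  B3 = {b, c, i, j}  B4 = {a, b, g, i}  B5 = {b, d, g, h}  B6 = {b, d, f, g}  B7 = {b, d, e, g}
Tree: B1–B2, B2–B3, B2–B4, B1–B5, B5–B6, B6–B7
Each bag holds 4 vertices, so the decomposition has width 3, which upper-bounds the treewidth. Conversely, {b, d, e, g} is a clique of size 4, and the vertices of any clique must share a bag in every tree decomposition; so some bag has ≥ 4 vertices and tw(G) ≥ 3. Hence tw(G) = 3 exactly.

3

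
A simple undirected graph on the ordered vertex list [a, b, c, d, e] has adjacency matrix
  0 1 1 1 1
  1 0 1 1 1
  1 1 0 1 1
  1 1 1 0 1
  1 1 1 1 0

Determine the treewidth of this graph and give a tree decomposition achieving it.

Treewidth 4.
One such decomposition:
Bags: B1 = {a, b, c, d, e}
Tree: (single bag)

A single bag containing all 5 vertices is trivially a valid decomposition of width 4. Conversely, {a, b, c, d, e} is a clique of size 5, and the vertices of any clique must share a bag in every tree decomposition; so some bag has ≥ 5 vertices and tw(G) ≥ 4. Combining the bounds, tw(G) = 4.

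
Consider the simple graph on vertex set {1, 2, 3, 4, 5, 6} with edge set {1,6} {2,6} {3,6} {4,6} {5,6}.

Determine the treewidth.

A width-1 tree decomposition is:
Bags: B1 = {5, 6}  B2 = {3, 6}  B3 = {4, 6}  B4 = {2, 6}  B5 = {1, 6}
Tree: B1–B2, B1–B3, B3–B4, B1–B5
The largest bag has 2 vertices, giving width 1; this decomposition certifies tw(G) ≤ 1. Since G has at least one edge (e.g. 5–6), it is not an edgeless graph, so tw(G) ≥ 1. Combining the bounds, tw(G) = 1.

1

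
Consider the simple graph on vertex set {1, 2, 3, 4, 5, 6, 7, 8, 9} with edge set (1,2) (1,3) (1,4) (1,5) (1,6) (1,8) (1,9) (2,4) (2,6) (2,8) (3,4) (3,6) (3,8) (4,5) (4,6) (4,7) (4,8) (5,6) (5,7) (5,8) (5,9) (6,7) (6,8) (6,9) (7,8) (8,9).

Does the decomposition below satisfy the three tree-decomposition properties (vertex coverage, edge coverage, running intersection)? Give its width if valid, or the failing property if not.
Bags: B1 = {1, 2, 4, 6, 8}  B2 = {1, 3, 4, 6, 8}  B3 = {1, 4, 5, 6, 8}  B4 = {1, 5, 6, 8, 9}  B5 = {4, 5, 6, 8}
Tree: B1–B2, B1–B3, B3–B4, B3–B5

A tree decomposition must satisfy three properties: every vertex lies in some bag; for every edge, both endpoints lie together in some bag; and for every vertex, the bags containing it form a connected subtree. Here vertex 7 appears in no bag, so the decomposition is invalid.

No — vertex 7 appears in no bag.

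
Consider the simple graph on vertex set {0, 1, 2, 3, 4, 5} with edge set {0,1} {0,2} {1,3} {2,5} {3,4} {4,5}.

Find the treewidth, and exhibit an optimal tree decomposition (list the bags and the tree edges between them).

Every bag has size at most 3, so the width is 3 − 1 = 2 and tw(G) ≤ 2. For the lower bound, G contains the cycle 0–1–3–4–5–2–0, so G is not a forest; only forests have treewidth ≤ 1, hence tw(G) ≥ 2. Therefore the treewidth is 2.

Treewidth 2.
One optimal decomposition is:
Bags: B1 = {0, 1, 3}  B2 = {0, 3, 4}  B3 = {0, 4, 5}  B4 = {0, 2, 5}
Tree: B1–B2, B2–B3, B3–B4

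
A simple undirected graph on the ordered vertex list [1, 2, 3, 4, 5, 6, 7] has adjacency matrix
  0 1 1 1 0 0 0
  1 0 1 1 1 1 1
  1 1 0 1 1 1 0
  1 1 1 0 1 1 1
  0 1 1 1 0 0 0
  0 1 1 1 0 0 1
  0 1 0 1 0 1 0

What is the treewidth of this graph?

3

A width-3 tree decomposition is:
Bags: B1 = {2, 3, 4, 5}  B2 = {1, 2, 3, 4}  B3 = {2, 3, 4, 6}  B4 = {2, 4, 6, 7}
Tree: B1–B2, B2–B3, B3–B4
Each bag holds 4 vertices, so the decomposition has width 3, which upper-bounds the treewidth. On the other hand G contains the 4-clique {1, 2, 3, 4}. A clique must lie in a single bag of any decomposition, so no decomposition can have width below 3. The upper and lower bounds meet at 3, so that is the treewidth.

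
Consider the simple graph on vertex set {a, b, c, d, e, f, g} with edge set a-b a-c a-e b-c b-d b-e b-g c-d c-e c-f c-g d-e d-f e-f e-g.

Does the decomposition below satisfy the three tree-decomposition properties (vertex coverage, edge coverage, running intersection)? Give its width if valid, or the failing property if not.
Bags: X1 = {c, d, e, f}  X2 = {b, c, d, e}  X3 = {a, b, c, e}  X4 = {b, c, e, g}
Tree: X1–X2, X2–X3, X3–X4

Vertex coverage: the bags together contain {a, b, c, d, e, f, g}, the full vertex set. Edge coverage: each edge of G has both endpoints in at least one bag. Running intersection: for every vertex, the bags containing it form a connected subtree. All three properties hold, so this is a valid tree decomposition of width max|bag| − 1 = 3, and hence tw(G) ≤ 3.

Yes; width 3.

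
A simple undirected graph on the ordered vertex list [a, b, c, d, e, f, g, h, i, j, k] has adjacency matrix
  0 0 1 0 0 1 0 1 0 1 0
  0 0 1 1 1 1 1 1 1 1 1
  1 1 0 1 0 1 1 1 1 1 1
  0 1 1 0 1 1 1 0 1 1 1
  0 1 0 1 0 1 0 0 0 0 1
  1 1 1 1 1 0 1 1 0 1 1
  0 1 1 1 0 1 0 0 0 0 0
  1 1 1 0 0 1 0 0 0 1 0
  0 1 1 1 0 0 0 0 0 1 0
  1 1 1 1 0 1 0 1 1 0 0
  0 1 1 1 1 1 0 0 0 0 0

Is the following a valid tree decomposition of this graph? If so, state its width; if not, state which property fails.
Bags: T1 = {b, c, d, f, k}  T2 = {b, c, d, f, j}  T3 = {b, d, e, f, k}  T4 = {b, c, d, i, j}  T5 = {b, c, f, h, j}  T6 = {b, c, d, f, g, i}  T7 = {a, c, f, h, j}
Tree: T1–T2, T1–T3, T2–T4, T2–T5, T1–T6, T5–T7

No — bags containing vertex i are not connected in the tree.

A tree decomposition must satisfy three properties: every vertex lies in some bag; for every edge, both endpoints lie together in some bag; and for every vertex, the bags containing it form a connected subtree. Here bags containing vertex i are not connected in the tree, so the decomposition is invalid.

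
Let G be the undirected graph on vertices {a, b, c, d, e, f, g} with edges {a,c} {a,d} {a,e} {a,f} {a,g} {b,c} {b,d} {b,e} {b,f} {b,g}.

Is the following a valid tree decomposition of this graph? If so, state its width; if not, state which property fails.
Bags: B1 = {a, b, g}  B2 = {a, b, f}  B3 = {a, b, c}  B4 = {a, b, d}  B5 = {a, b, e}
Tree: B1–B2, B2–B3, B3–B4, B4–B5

Vertex coverage: the bags together contain {a, b, c, d, e, f, g}, the full vertex set. Edge coverage: each edge of G has both endpoints in at least one bag. Running intersection: for every vertex, the bags containing it form a connected subtree. All three properties hold, so this is a valid tree decomposition of width max|bag| − 1 = 2, and hence tw(G) ≤ 2.

Yes; width 2.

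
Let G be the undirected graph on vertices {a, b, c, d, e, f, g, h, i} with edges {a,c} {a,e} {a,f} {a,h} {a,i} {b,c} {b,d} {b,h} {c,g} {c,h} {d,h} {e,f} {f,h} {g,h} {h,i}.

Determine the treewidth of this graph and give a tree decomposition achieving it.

Each bag holds 3 vertices, so the decomposition has width 2, which upper-bounds the treewidth. For the lower bound, the 3 vertices {a, e, f} are pairwise adjacent, and any tree decomposition puts a clique entirely inside one bag — forcing width ≥ 2. The upper and lower bounds meet at 2, so that is the treewidth.

Treewidth 2.
One such decomposition:
Bags: B1 = {b, c, h}  B2 = {a, c, h}  B3 = {a, f, h}  B4 = {b, d, h}  B5 = {a, h, i}  B6 = {c, g, h}  B7 = {a, e, f}
Tree: B1–B2, B2–B3, B1–B4, B3–B5, B1–B6, B3–B7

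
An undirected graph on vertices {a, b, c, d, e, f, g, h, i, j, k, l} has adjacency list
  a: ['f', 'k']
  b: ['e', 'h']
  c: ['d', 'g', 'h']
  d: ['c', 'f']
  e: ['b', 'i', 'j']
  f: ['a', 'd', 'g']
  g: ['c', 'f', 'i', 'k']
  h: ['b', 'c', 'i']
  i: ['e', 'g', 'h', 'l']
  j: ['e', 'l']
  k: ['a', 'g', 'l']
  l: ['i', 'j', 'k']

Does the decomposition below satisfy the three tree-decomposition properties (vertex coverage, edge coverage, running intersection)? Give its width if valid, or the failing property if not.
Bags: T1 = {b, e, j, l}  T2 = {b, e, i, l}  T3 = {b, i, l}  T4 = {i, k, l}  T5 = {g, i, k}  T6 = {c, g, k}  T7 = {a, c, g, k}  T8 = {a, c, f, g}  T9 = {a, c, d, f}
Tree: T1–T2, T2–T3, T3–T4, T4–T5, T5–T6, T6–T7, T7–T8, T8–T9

No — vertex h appears in no bag.

A tree decomposition must satisfy three properties: every vertex lies in some bag; for every edge, both endpoints lie together in some bag; and for every vertex, the bags containing it form a connected subtree. Here vertex h appears in no bag, so the decomposition is invalid.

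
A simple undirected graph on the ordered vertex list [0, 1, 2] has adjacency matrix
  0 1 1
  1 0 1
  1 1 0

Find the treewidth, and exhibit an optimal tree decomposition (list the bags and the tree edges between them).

A single bag containing all 3 vertices is trivially a valid decomposition of width 2. For the lower bound, the 3 vertices {0, 1, 2} are pairwise adjacent, and any tree decomposition puts a clique entirely inside one bag — forcing width ≥ 2. The upper and lower bounds meet at 2, so that is the treewidth.

Treewidth 2.
Bags: B1 = {0, 1, 2}
Tree: (single bag)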